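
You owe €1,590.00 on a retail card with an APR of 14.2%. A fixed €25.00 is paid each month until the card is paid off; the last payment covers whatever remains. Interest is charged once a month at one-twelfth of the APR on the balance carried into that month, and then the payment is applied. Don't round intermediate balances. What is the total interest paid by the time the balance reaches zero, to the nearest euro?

Monthly rate r = 14.2%/12 = 1.18333% = 0.0118333.
Payoff takes n = ⌈−ln(1 − rB₀/P)/ln(1+r)⌉ = ⌈118.732⌉ = 119 payments; the last is €18.33.
Total paid = 118·€25.00 + €18.33 = €2,968.33.
Total interest = total paid − principal = €2,968.33 − €1,590.00 = €1,378.33.

€1,378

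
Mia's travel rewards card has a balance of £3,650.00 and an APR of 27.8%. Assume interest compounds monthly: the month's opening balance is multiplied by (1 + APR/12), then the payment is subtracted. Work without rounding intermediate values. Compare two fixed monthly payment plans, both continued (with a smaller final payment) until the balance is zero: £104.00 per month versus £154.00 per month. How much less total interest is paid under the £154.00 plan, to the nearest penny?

Monthly rate r = 27.8%/12 = 2.31667% = 0.0231667.
At £104.00/mo: n = ⌈−ln(1 − rB₀/P)/ln(1+r)⌉ = 74 payments (last £23.36); total interest = total paid − £3,650.00 = £3,965.36.
At £154.00/mo: 35 payments (last £119.89); total interest £1,705.89.
Interest saved = £3,965.36 − £1,705.89 = £2,259.47.

£2,259.47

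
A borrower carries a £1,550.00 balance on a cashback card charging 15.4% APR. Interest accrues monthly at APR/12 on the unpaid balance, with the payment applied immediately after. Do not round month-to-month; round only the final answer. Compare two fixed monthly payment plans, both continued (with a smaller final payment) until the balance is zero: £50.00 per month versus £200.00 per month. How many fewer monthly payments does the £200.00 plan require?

Monthly rate r = 15.4%/12 = 1.28333% = 0.0128333.
At £50.00/mo: n = ⌈−ln(1 − rB₀/P)/ln(1+r)⌉ = 40 payments (last £38.89); total interest = total paid − £1,550.00 = £438.89.
At £200.00/mo: 9 payments (last £43.27); total interest £93.27.
Payments saved = 40 − 9 = 31.

31 fewer payments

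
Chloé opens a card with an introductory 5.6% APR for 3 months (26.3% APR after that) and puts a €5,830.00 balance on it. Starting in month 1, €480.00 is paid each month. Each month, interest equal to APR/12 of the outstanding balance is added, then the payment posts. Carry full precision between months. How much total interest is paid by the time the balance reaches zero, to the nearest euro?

Promo months 1–3 at r₀ = 5.6%/12 = 0.00466667; months 4+ at r₁ = 26.3%/12 = 0.0219167.
After month 3: iterate B ← B·(1+r₀) − €480.00 for 3 months → €4,465.27.
Then at r₁ with €480.00/mo: n₂ = −ln(1 − r₁·B/P)/ln(1+r₁) ≈ 10.52 → 11 more payments.
Total paid = 13·€480.00 + €249.48 = €6,489.48; interest = €6,489.48 − €5,830.00 = €659.48.

€659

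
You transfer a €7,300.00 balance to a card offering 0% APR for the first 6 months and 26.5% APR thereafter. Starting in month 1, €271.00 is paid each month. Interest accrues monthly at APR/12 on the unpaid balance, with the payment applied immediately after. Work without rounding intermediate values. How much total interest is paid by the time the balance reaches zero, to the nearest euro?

€2,026

Promo months 1–6 at r₀ = 0%/12 = 0; months 7+ at r₁ = 26.5%/12 = 0.0220833.
After month 6 (no interest yet): B = €7,300.00 − 6·€271.00 = €5,674.00.
Then at r₁ with €271.00/mo: n₂ = −ln(1 − r₁·B/P)/ln(1+r₁) ≈ 28.41 → 29 more payments.
Total paid = 34·€271.00 + €112.01 = €9,326.01; interest = €9,326.01 − €7,300.00 = €2,026.01.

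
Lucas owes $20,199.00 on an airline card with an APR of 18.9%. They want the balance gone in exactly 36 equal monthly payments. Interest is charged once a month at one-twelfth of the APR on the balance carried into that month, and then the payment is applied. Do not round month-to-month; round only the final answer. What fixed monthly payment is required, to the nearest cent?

Monthly rate r = 18.9%/12 = 1.575% = 0.01575.
Level-payment amortization: P = B₀·r / (1 − (1+r)^(−n)) = 20199.00·0.01575 / (1 − 1.01575^(−36)).
Denominator 1 − (1+r)^(−36) = 0.430263447.
P = 318.134 / 0.430263447 ≈ 739.39.

$739.39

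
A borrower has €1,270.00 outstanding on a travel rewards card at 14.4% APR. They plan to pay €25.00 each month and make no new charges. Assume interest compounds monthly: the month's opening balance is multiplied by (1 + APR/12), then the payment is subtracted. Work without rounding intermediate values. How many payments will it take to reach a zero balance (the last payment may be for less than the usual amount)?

79 payments

Monthly rate r = 14.4%/12 = 1.2% = 0.012.
Recurrence: B ← B·(1+r) − €25.00.
Month 1: interest €15.24; balance after payment €1,260.24.
Month 2: interest €15.12; balance after payment €1,250.36.
Closed form: n = −ln(1 − rB₀/P)/ln(1+r) = −ln(0.3904)/ln(1.012) ≈ 78.851, so the balance reaches zero during payment 79.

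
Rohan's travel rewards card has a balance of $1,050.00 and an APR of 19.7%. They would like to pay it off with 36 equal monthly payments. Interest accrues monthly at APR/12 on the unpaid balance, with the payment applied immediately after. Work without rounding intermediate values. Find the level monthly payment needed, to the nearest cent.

$38.86

Monthly rate r = 19.7%/12 = 1.64167% = 0.0164167.
Level-payment amortization: P = B₀·r / (1 − (1+r)^(−n)) = 1050.00·0.0164167 / (1 − 1.01642^(−36)).
Denominator 1 − (1+r)^(−36) = 0.443563.
P = 17.2375 / 0.443563 ≈ 38.86.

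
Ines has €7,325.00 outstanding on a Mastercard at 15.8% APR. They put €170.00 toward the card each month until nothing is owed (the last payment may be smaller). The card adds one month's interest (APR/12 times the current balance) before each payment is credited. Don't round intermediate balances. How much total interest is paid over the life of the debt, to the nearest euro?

Monthly rate r = 15.8%/12 = 1.31667% = 0.0131667.
Payoff takes n = ⌈−ln(1 − rB₀/P)/ln(1+r)⌉ = ⌈64.047⌉ = 65 payments; the last is €7.96.
Total paid = 64·€170.00 + €7.96 = €10,887.96.
Total interest = total paid − principal = €10,887.96 − €7,325.00 = €3,562.96.

€3,563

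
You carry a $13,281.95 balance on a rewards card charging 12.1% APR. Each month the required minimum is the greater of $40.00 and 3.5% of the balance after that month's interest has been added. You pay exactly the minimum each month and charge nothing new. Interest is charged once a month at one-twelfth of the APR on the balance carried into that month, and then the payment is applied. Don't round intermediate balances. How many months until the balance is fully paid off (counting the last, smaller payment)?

Monthly rate r = 12.1%/12 = 1.00833% = 0.0100833.
While 3.5% of the post-interest balance exceeds $40.00, each month B ← (B·(1+r))·(1 − 0.035), i.e. B shrinks by the factor (1+r)·0.965 = 0.97473.
This holds for months 1–97. Entering month 98 the balance is $1,109.33; 3.5% of the post-interest balance is now below $40.00, so the flat $40.00 minimum applies from here.
From month 98 a fixed $40.00 at rate r clears $1,109.33 in 33 more payments. Total: 97 + 33 = 130 months.

130 months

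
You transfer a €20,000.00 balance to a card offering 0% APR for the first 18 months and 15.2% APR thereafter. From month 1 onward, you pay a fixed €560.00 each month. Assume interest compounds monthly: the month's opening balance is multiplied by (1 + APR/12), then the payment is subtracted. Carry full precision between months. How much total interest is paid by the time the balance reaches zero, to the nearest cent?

Promo months 1–18 at r₀ = 0%/12 = 0; months 19+ at r₁ = 15.2%/12 = 0.0126667.
After month 18 (no interest yet): B = €20,000.00 − 18·€560.00 = €9,920.00.
Then at r₁ with €560.00/mo: n₂ = −ln(1 − r₁·B/P)/ln(1+r₁) ≈ 20.19 → 21 more payments.
Total paid = 38·€560.00 + €105.15 = €21,385.15; interest = €21,385.15 − €20,000.00 = €1,385.15.

€1,385.15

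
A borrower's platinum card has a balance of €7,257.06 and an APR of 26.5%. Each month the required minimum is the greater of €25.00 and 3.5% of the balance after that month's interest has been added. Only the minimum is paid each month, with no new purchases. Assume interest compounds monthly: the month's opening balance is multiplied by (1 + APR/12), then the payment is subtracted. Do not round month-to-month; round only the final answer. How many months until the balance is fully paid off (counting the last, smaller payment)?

Monthly rate r = 26.5%/12 = 2.20833% = 0.0220833.
While 3.5% of the post-interest balance exceeds €25.00, each month B ← (B·(1+r))·(1 − 0.035), i.e. B shrinks by the factor (1+r)·0.965 = 0.98631.
This holds for months 1–170. Entering month 171 the balance is €696.75; 3.5% of the post-interest balance is now below €25.00, so the flat €25.00 minimum applies from here.
From month 171 a fixed €25.00 at rate r clears €696.75 in 44 more payments. Total: 170 + 44 = 214 months.

214 months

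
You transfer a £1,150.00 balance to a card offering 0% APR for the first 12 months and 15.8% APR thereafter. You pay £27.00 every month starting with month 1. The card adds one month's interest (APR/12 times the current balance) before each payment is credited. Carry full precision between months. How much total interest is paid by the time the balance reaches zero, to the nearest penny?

£238.10

Promo months 1–12 at r₀ = 0%/12 = 0; months 13+ at r₁ = 15.8%/12 = 0.0131667.
After month 12 (no interest yet): B = £1,150.00 − 12·£27.00 = £826.00.
Then at r₁ with £27.00/mo: n₂ = −ln(1 − r₁·B/P)/ln(1+r₁) ≈ 39.41 → 40 more payments.
Total paid = 51·£27.00 + £11.10 = £1,388.10; interest = £1,388.10 − £1,150.00 = £238.10.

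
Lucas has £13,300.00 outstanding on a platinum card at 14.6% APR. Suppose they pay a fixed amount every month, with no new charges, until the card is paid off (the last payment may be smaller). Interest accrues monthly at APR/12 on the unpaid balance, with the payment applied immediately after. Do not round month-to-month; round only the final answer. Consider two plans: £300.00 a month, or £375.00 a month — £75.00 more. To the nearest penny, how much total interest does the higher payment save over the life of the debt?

£1,717.20

Monthly rate r = 14.6%/12 = 1.21667% = 0.0121667.
At £300.00/mo: n = ⌈−ln(1 − rB₀/P)/ln(1+r)⌉ = 65 payments (last £30.76); total interest = total paid − £13,300.00 = £5,930.76.
At £375.00/mo: 47 payments (last £263.56); total interest £4,213.56.
Interest saved = £5,930.76 − £4,213.56 = £1,717.20.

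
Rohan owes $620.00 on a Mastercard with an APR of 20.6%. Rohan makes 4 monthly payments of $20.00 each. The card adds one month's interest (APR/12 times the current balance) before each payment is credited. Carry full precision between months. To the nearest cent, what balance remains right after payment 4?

$581.60

Monthly rate r = 20.6%/12 = 1.71667% = 0.0171667.
Each month: B ← B·(1+r) − $20.00.
Month 1: interest $10.64; balance after payment $610.64.
Month 2: interest $10.48; balance after payment $601.13.
Month 3: interest $10.32; balance after payment $591.45.
Month 4: interest $10.15; balance after payment $581.60.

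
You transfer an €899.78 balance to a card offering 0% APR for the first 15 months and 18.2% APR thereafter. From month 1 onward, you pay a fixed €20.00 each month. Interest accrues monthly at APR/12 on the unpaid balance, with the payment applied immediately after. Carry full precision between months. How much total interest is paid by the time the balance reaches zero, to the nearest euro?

€206

Promo months 1–15 at r₀ = 0%/12 = 0; months 16+ at r₁ = 18.2%/12 = 0.0151667.
After month 15 (no interest yet): B = €899.78 − 15·€20.00 = €599.78.
Then at r₁ with €20.00/mo: n₂ = −ln(1 − r₁·B/P)/ln(1+r₁) ≈ 40.30 → 41 more payments.
Total paid = 55·€20.00 + €6.08 = €1,106.08; interest = €1,106.08 − €899.78 = €206.30.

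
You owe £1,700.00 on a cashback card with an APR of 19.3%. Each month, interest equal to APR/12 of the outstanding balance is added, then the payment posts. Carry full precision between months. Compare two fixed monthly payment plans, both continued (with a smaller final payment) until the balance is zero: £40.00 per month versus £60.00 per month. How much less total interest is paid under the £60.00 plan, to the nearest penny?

£597.14

Monthly rate r = 19.3%/12 = 1.60833% = 0.0160833.
At £40.00/mo: n = ⌈−ln(1 − rB₀/P)/ln(1+r)⌉ = 73 payments (last £4.49); total interest = total paid − £1,700.00 = £1,184.49.
At £60.00/mo: 39 payments (last £7.35); total interest £587.35.
Interest saved = £1,184.49 − £587.35 = £597.14.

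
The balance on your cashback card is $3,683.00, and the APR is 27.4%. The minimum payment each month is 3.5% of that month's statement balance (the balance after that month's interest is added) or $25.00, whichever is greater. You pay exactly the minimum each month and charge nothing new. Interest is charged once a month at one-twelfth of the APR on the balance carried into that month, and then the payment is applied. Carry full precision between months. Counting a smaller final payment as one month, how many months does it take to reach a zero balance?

173 months

Monthly rate r = 27.4%/12 = 2.28333% = 0.0228333.
While 3.5% of the post-interest balance exceeds $25.00, each month B ← (B·(1+r))·(1 − 0.035), i.e. B shrinks by the factor (1+r)·0.965 = 0.98703.
This holds for months 1–128. Entering month 129 the balance is $692.98; 3.5% of the post-interest balance is now below $25.00, so the flat $25.00 minimum applies from here.
From month 129 a fixed $25.00 at rate r clears $692.98 in 45 more payments. Total: 128 + 45 = 173 months.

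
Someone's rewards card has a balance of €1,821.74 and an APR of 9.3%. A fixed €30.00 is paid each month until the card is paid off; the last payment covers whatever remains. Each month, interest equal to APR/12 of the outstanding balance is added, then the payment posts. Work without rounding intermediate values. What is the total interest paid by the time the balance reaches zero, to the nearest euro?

Monthly rate r = 9.3%/12 = 0.775% = 0.00775.
Payoff takes n = ⌈−ln(1 − rB₀/P)/ln(1+r)⌉ = ⌈82.387⌉ = 83 payments; the last is €11.65.
Total paid = 82·€30.00 + €11.65 = €2,471.65.
Total interest = total paid − principal = €2,471.65 − €1,821.74 = €649.91.

€650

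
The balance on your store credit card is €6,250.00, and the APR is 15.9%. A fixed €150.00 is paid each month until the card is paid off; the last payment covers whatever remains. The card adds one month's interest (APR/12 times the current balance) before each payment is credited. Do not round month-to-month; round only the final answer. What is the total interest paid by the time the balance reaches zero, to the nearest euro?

Monthly rate r = 15.9%/12 = 1.325% = 0.01325.
Payoff takes n = ⌈−ln(1 − rB₀/P)/ln(1+r)⌉ = ⌈61.016⌉ = 62 payments; the last is €2.36.
Total paid = 61·€150.00 + €2.36 = €9,152.36.
Total interest = total paid − principal = €9,152.36 − €6,250.00 = €2,902.36.

€2,902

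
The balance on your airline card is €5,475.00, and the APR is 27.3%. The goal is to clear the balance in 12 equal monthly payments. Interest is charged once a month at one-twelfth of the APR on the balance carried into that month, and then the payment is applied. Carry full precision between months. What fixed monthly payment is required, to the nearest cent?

Monthly rate r = 27.3%/12 = 2.275% = 0.02275.
Level-payment amortization: P = B₀·r / (1 − (1+r)^(−n)) = 5475.00·0.02275 / (1 − 1.02275^(−12)).
Denominator 1 − (1+r)^(−12) = 0.236575415.
P = 124.556 / 0.236575415 ≈ 526.50.

€526.50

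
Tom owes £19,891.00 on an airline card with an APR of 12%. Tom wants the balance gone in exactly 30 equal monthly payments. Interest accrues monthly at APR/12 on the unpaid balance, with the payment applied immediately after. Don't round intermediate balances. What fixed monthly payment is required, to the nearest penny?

Monthly rate r = 12%/12 = 1% = 0.01.
Level-payment amortization: P = B₀·r / (1 − (1+r)^(−n)) = 19891.00·0.01 / (1 − 1.01^(−30)).
Denominator 1 − (1+r)^(−30) = 0.258077082.
P = 198.91 / 0.258077082 ≈ 770.74.

£770.74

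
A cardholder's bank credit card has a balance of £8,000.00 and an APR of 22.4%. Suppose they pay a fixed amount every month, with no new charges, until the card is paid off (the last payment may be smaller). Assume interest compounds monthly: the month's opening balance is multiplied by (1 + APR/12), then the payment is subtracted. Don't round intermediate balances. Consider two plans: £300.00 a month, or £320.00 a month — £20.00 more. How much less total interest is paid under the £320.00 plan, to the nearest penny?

£295.64

Monthly rate r = 22.4%/12 = 1.86667% = 0.0186667.
At £300.00/mo: n = ⌈−ln(1 − rB₀/P)/ln(1+r)⌉ = 38 payments (last £72.09); total interest = total paid − £8,000.00 = £3,172.09.
At £320.00/mo: 34 payments (last £316.45); total interest £2,876.45.
Interest saved = £3,172.09 − £2,876.45 = £295.64.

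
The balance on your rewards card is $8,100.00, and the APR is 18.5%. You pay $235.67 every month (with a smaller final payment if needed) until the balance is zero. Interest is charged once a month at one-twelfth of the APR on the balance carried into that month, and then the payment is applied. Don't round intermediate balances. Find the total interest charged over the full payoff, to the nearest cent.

Monthly rate r = 18.5%/12 = 1.54167% = 0.0154167.
Payoff takes n = ⌈−ln(1 − rB₀/P)/ln(1+r)⌉ = ⌈49.333⌉ = 50 payments; the last is $78.93.
Total paid = 49·$235.67 + $78.93 = $11,626.76.
Total interest = total paid − principal = $11,626.76 − $8,100.00 = $3,526.76.

$3,526.76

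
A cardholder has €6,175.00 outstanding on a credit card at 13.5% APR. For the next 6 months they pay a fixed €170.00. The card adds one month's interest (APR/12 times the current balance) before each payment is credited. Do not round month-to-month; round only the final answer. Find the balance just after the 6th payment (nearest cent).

€5,554.59

Monthly rate r = 13.5%/12 = 1.125% = 0.01125.
Each month: B ← B·(1+r) − €170.00.
Month 1: interest €69.47; balance after payment €6,074.47.
Month 2: interest €68.34; balance after payment €5,972.81.
Month 3: interest €67.19; balance after payment €5,870.00.
Month 4: interest €66.04; balance after payment €5,766.04.
Month 5: interest €64.87; balance after payment €5,660.91.
Month 6: interest €63.69; balance after payment €5,554.59.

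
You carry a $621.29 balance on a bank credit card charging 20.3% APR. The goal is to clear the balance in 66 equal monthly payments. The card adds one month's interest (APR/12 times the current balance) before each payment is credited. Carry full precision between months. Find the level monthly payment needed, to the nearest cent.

Monthly rate r = 20.3%/12 = 1.69167% = 0.0169167.
Level-payment amortization: P = B₀·r / (1 − (1+r)^(−n)) = 621.29·0.0169167 / (1 − 1.01692^(−66)).
Denominator 1 − (1+r)^(−66) = 0.669504238.
P = 10.5102 / 0.669504238 ≈ 15.70.

$15.70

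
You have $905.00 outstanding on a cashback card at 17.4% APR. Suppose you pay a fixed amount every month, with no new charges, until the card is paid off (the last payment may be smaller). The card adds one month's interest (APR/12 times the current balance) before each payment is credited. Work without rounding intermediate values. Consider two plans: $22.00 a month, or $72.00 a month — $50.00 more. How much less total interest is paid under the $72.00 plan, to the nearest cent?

Monthly rate r = 17.4%/12 = 1.45% = 0.0145.
At $22.00/mo: n = ⌈−ln(1 − rB₀/P)/ln(1+r)⌉ = 64 payments (last $0.90); total interest = total paid − $905.00 = $481.90.
At $72.00/mo: 14 payments (last $70.34); total interest $101.34.
Interest saved = $481.90 − $101.34 = $380.56.

$380.56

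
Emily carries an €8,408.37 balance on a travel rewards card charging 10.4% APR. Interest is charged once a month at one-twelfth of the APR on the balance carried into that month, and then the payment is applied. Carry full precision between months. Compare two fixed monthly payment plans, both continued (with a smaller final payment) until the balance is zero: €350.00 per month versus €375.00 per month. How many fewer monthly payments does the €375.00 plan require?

2 fewer payments

Monthly rate r = 10.4%/12 = 0.866667% = 0.00866667.
At €350.00/mo: n = ⌈−ln(1 − rB₀/P)/ln(1+r)⌉ = 28 payments (last €18.89); total interest = total paid − €8,408.37 = €1,060.52.
At €375.00/mo: 26 payments (last €15.01); total interest €981.64.
Payments saved = 28 − 26 = 2.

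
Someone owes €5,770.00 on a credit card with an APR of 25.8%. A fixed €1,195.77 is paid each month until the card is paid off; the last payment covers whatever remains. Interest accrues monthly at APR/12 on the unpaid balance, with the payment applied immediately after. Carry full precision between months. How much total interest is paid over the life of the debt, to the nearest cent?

Monthly rate r = 25.8%/12 = 2.15% = 0.0215.
Payoff takes n = ⌈−ln(1 − rB₀/P)/ln(1+r)⌉ = ⌈5.149⌉ = 6 payments; the last is €179.78.
Total paid = 5·€1,195.77 + €179.78 = €6,158.63.
Total interest = total paid − principal = €6,158.63 − €5,770.00 = €388.63.

€388.63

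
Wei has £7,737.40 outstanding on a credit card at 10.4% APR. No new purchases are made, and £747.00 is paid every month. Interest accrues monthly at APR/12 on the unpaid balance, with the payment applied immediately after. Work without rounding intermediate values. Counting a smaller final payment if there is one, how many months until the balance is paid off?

Monthly rate r = 10.4%/12 = 0.866667% = 0.00866667.
Recurrence: B ← B·(1+r) − £747.00.
Month 1: interest £67.06; balance after payment £7,057.46.
Month 2: interest £61.16; balance after payment £6,371.62.
Closed form: n = −ln(1 − rB₀/P)/ln(1+r) = −ln(0.91023)/ln(1.00867) ≈ 10.900, so the balance reaches zero during payment 11.

11 payments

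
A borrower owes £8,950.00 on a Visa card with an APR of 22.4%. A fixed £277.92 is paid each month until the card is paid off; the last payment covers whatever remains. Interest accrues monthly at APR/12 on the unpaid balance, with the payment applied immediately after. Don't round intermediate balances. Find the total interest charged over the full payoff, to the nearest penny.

Monthly rate r = 22.4%/12 = 1.86667% = 0.0186667.
Payoff takes n = ⌈−ln(1 − rB₀/P)/ln(1+r)⌉ = ⌈49.697⌉ = 50 payments; the last is £194.25.
Total paid = 49·£277.92 + £194.25 = £13,812.33.
Total interest = total paid − principal = £13,812.33 − £8,950.00 = £4,862.33.

£4,862.33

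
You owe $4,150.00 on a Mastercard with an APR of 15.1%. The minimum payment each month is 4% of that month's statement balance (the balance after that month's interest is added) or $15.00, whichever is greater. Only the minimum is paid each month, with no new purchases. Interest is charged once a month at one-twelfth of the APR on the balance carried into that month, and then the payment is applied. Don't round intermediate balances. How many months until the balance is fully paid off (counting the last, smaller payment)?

116 months

Monthly rate r = 15.1%/12 = 1.25833% = 0.0125833.
While 4% of the post-interest balance exceeds $15.00, each month B ← (B·(1+r))·(1 − 0.04), i.e. B shrinks by the factor (1+r)·0.96 = 0.97208.
This holds for months 1–86. Entering month 87 the balance is $363.43; 4% of the post-interest balance is now below $15.00, so the flat $15.00 minimum applies from here.
From month 87 a fixed $15.00 at rate r clears $363.43 in 30 more payments. Total: 86 + 30 = 116 months.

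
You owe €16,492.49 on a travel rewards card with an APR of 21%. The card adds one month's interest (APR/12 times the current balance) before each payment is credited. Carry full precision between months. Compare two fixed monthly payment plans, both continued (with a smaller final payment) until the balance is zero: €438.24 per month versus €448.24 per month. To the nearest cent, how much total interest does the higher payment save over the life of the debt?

€468.42

Monthly rate r = 21%/12 = 1.75% = 0.0175.
At €438.24/mo: n = ⌈−ln(1 − rB₀/P)/ln(1+r)⌉ = 62 payments (last €414.26); total interest = total paid − €16,492.49 = €10,654.41.
At €448.24/mo: 60 payments (last €232.32); total interest €10,185.99.
Interest saved = €10,654.41 − €10,185.99 = €468.42.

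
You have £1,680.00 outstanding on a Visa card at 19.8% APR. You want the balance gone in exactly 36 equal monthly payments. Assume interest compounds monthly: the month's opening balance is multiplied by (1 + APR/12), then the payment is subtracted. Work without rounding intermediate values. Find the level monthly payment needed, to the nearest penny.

£62.26

Monthly rate r = 19.8%/12 = 1.65% = 0.0165.
Level-payment amortization: P = B₀·r / (1 − (1+r)^(−n)) = 1680.00·0.0165 / (1 − 1.0165^(−36)).
Denominator 1 − (1+r)^(−36) = 0.445202861.
P = 27.72 / 0.445202861 ≈ 62.26.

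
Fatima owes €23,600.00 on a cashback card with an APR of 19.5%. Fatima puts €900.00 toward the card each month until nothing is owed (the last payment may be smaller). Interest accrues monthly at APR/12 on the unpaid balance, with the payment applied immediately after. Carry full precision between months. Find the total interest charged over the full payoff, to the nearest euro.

Monthly rate r = 19.5%/12 = 1.625% = 0.01625.
Payoff takes n = ⌈−ln(1 − rB₀/P)/ln(1+r)⌉ = ⌈34.450⌉ = 35 payments; the last is €407.17.
Total paid = 34·€900.00 + €407.17 = €31,007.17.
Total interest = total paid − principal = €31,007.17 − €23,600.00 = €7,407.17.

€7,407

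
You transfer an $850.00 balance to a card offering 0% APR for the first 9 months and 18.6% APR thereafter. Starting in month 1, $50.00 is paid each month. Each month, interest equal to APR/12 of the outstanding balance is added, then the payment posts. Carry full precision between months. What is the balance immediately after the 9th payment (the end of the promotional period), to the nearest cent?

Promo months 1–9 at r₀ = 0%/12 = 0; months 10+ at r₁ = 18.6%/12 = 0.0155.
After month 9 (no interest yet): B = $850.00 − 9·$50.00 = $400.00.

$400.00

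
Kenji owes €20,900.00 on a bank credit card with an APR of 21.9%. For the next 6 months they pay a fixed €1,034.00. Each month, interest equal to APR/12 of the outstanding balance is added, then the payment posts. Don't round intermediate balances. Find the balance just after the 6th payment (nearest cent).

€16,801.50

Monthly rate r = 21.9%/12 = 1.825% = 0.01825.
Each month: B ← B·(1+r) − €1,034.00.
Month 1: interest €381.42; balance after payment €20,247.42.
Month 2: interest €369.52; balance after payment €19,582.94.
Month 3: interest €357.39; balance after payment €18,906.33.
Month 4: interest €345.04; balance after payment €18,217.37.
Month 5: interest €332.47; balance after payment €17,515.84.
Month 6: interest €319.66; balance after payment €16,801.50.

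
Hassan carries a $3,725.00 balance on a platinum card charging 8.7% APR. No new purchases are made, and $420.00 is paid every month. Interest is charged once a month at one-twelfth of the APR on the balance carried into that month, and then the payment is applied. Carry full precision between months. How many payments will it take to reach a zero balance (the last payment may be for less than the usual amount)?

10 months

Monthly rate r = 8.7%/12 = 0.725% = 0.00725.
Recurrence: B ← B·(1+r) − $420.00.
Month 1: interest $27.01; balance after payment $3,332.01.
Month 2: interest $24.16; balance after payment $2,936.16.
Closed form: n = −ln(1 − rB₀/P)/ln(1+r) = −ln(0.9357)/ln(1.00725) ≈ 9.200, so the balance reaches zero during payment 10.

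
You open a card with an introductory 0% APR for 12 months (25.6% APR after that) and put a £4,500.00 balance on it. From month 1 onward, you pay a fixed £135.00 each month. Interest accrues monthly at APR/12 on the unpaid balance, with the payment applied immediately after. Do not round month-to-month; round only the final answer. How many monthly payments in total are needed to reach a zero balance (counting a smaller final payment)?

Promo months 1–12 at r₀ = 0%/12 = 0; months 13+ at r₁ = 25.6%/12 = 0.0213333.
After month 12 (no interest yet): B = £4,500.00 − 12·£135.00 = £2,880.00.
Then at r₁ with £135.00/mo: n₂ = −ln(1 − r₁·B/P)/ln(1+r₁) ≈ 28.76 → 29 more payments.

41 payments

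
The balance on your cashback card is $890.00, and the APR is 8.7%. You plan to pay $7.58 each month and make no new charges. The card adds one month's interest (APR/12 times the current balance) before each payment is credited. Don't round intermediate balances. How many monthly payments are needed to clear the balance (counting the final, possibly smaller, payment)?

264 months

Monthly rate r = 8.7%/12 = 0.725% = 0.00725.
Recurrence: B ← B·(1+r) − $7.58.
Month 1: interest $6.45; balance after payment $888.87.
Month 2: interest $6.44; balance after payment $887.74.
Closed form: n = −ln(1 − rB₀/P)/ln(1+r) = −ln(0.14875)/ln(1.00725) ≈ 263.781, so the balance reaches zero during payment 264.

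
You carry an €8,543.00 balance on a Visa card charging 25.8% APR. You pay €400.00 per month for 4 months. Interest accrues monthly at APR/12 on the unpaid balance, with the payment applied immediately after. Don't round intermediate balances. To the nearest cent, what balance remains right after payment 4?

Monthly rate r = 25.8%/12 = 2.15% = 0.0215.
Each month: B ← B·(1+r) − €400.00.
Month 1: interest €183.67; balance after payment €8,326.67.
Month 2: interest €179.02; balance after payment €8,105.70.
Month 3: interest €174.27; balance after payment €7,879.97.
Month 4: interest €169.42; balance after payment €7,649.39.

€7,649.39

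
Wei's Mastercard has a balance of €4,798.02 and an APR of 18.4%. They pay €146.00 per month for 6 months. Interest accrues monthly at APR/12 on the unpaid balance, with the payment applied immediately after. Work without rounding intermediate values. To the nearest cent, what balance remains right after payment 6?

€4,346.43

Monthly rate r = 18.4%/12 = 1.53333% = 0.0153333.
Each month: B ← B·(1+r) − €146.00.
Month 1: interest €73.57; balance after payment €4,725.59.
Month 2: interest €72.46; balance after payment €4,652.05.
Month 3: interest €71.33; balance after payment €4,577.38.
Month 4: interest €70.19; balance after payment €4,501.57.
Month 5: interest €69.02; balance after payment €4,424.59.
Month 6: interest €67.84; balance after payment €4,346.43.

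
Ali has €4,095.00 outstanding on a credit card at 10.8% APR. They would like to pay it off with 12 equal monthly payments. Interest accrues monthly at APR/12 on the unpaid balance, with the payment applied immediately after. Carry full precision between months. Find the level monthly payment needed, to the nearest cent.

€361.54

Monthly rate r = 10.8%/12 = 0.9% = 0.009.
Level-payment amortization: P = B₀·r / (1 − (1+r)^(−n)) = 4095.00·0.009 / (1 − 1.009^(−12)).
Denominator 1 − (1+r)^(−12) = 0.101938652.
P = 36.855 / 0.101938652 ≈ 361.54.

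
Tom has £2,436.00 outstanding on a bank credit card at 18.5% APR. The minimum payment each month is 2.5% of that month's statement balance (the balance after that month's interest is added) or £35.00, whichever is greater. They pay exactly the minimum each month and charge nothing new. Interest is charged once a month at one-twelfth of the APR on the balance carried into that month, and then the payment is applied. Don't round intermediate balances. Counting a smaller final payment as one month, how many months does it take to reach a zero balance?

Monthly rate r = 18.5%/12 = 1.54167% = 0.0154167.
While 2.5% of the post-interest balance exceeds £35.00, each month B ← (B·(1+r))·(1 − 0.025), i.e. B shrinks by the factor (1+r)·0.975 = 0.99003.
This holds for months 1–57. Entering month 58 the balance is £1,376.15; 2.5% of the post-interest balance is now below £35.00, so the flat £35.00 minimum applies from here.
From month 58 a fixed £35.00 at rate r clears £1,376.15 in 61 more payments. Total: 57 + 61 = 118 months.

118 months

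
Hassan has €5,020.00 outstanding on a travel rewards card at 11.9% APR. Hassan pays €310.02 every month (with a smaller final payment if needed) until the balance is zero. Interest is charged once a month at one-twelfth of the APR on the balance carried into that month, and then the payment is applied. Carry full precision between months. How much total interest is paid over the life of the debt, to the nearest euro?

Monthly rate r = 11.9%/12 = 0.991667% = 0.00991667.
Payoff takes n = ⌈−ln(1 − rB₀/P)/ln(1+r)⌉ = ⌈17.738⌉ = 18 payments; the last is €229.20.
Total paid = 17·€310.02 + €229.20 = €5,499.54.
Total interest = total paid − principal = €5,499.54 − €5,020.00 = €479.54.

€480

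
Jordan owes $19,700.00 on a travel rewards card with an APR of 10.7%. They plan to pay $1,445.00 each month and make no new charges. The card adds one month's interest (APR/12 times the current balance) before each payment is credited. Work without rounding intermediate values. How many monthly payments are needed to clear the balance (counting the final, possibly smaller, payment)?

15 months

Monthly rate r = 10.7%/12 = 0.891667% = 0.00891667.
Recurrence: B ← B·(1+r) − $1,445.00.
Month 1: interest $175.66; balance after payment $18,430.66.
Month 2: interest $164.34; balance after payment $17,150.00.
Closed form: n = −ln(1 − rB₀/P)/ln(1+r) = −ln(0.87844)/ln(1.00892) ≈ 14.601, so the balance reaches zero during payment 15.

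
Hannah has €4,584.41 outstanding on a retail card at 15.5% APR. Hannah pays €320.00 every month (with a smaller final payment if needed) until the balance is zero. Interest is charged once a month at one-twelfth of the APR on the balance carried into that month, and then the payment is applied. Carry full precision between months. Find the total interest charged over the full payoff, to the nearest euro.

Monthly rate r = 15.5%/12 = 1.29167% = 0.0129167.
Payoff takes n = ⌈−ln(1 − rB₀/P)/ln(1+r)⌉ = ⌈15.944⌉ = 16 payments; the last is €302.22.
Total paid = 15·€320.00 + €302.22 = €5,102.22.
Total interest = total paid − principal = €5,102.22 − €4,584.41 = €517.81.

€518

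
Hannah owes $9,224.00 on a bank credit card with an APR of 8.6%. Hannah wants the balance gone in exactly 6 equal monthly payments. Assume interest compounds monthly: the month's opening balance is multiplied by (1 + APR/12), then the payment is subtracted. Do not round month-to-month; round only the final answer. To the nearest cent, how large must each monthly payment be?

Monthly rate r = 8.6%/12 = 0.716667% = 0.00716667.
Level-payment amortization: P = B₀·r / (1 − (1+r)^(−n)) = 9224.00·0.00716667 / (1 − 1.00717^(−6)).
Denominator 1 − (1+r)^(−6) = 0.0419417019.
P = 66.1053 / 0.0419417019 ≈ 1576.12.

$1,576.12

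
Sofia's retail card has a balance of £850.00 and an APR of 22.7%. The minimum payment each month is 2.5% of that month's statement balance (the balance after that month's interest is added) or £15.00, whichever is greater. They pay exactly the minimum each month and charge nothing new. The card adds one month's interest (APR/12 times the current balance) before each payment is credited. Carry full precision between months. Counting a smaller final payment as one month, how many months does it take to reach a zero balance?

129 months

Monthly rate r = 22.7%/12 = 1.89167% = 0.0189167.
While 2.5% of the post-interest balance exceeds £15.00, each month B ← (B·(1+r))·(1 − 0.025), i.e. B shrinks by the factor (1+r)·0.975 = 0.99344.
This holds for months 1–56. Entering month 57 the balance is £588.09; 2.5% of the post-interest balance is now below £15.00, so the flat £15.00 minimum applies from here.
From month 57 a fixed £15.00 at rate r clears £588.09 in 73 more payments. Total: 56 + 73 = 129 months.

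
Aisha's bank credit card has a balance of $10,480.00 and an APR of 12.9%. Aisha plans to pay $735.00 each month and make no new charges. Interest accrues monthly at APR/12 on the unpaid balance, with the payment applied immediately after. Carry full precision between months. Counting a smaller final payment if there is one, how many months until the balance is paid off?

Monthly rate r = 12.9%/12 = 1.075% = 0.01075.
Recurrence: B ← B·(1+r) − $735.00.
Month 1: interest $112.66; balance after payment $9,857.66.
Month 2: interest $105.97; balance after payment $9,228.63.
Closed form: n = −ln(1 − rB₀/P)/ln(1+r) = −ln(0.84672)/ln(1.01075) ≈ 15.561, so the balance reaches zero during payment 16.

16 payments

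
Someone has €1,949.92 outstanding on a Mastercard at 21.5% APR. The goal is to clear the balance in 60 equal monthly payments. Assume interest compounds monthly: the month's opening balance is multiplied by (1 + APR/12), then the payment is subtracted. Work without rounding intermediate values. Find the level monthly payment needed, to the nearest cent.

€53.30

Monthly rate r = 21.5%/12 = 1.79167% = 0.0179167.
Level-payment amortization: P = B₀·r / (1 − (1+r)^(−n)) = 1949.92·0.0179167 / (1 − 1.01792^(−60)).
Denominator 1 − (1+r)^(−60) = 0.65543871.
P = 34.9361 / 0.65543871 ≈ 53.30.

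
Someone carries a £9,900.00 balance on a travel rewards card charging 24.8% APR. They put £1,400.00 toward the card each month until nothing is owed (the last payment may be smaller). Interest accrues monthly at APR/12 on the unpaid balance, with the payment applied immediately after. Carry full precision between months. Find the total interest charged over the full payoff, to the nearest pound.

Monthly rate r = 24.8%/12 = 2.06667% = 0.0206667.
Payoff takes n = ⌈−ln(1 − rB₀/P)/ln(1+r)⌉ = ⌈7.723⌉ = 8 payments; the last is £1,015.72.
Total paid = 7·£1,400.00 + £1,015.72 = £10,815.72.
Total interest = total paid − principal = £10,815.72 − £9,900.00 = £915.72.

£916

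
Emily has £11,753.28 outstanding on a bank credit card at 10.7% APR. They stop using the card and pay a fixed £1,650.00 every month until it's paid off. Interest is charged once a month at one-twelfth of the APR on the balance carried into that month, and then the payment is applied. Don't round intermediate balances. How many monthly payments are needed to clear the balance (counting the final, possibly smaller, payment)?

Monthly rate r = 10.7%/12 = 0.891667% = 0.00891667.
Recurrence: B ← B·(1+r) − £1,650.00.
Month 1: interest £104.80; balance after payment £10,208.08.
Month 2: interest £91.02; balance after payment £8,649.10.
Closed form: n = −ln(1 − rB₀/P)/ln(1+r) = −ln(0.93648)/ln(1.00892) ≈ 7.392, so the balance reaches zero during payment 8.

8 payments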